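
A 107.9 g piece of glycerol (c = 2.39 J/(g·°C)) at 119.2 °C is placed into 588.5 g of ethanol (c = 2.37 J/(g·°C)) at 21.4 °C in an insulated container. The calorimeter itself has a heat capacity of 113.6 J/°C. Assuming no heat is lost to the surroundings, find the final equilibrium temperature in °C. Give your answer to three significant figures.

Heat lost by glycerol = heat gained by ethanol + calorimeter.
(107.9)(2.39)(119.2 − T) = [(588.5)(2.37) + 113.6](T − 21.4)
257.881 (119.2 − T) = 1508.345 (T − 21.4)
30739 − 257.881 T = 1508.345 T − 32279
63018 = 1766.226 T
T = 35.68 °C

T_f = 35.7 °C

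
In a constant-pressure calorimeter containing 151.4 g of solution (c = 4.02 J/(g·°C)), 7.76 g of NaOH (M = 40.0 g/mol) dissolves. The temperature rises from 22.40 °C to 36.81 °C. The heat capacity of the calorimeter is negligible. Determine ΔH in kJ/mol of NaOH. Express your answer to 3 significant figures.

ΔH = -45.2 kJ/mol

|ΔT| = |36.81 − 22.40| = 14.41 °C
|q_surr| = (151.4 × 4.02) × 14.41 = 608.628 × 14.41 = 8770 J
n(NaOH) = 7.76 / 40.0 = 0.1940 mol
Temperature rose, so q_rxn = −|q_surr| = -8.770 kJ
ΔH = q_rxn / n = -45.21 kJ/mol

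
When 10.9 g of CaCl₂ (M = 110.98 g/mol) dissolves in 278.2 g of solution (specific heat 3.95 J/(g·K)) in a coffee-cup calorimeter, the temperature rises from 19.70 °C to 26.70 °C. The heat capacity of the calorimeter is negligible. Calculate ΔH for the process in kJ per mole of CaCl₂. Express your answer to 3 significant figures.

|ΔT| = |26.70 − 19.70| = 7.00 °C
|q_surr| = (278.2 × 3.95) × 7.00 = 1098.89 × 7.00 = 7692 J
n(CaCl₂) = 10.9 / 110.98 = 0.09822 mol
Temperature rose, so q_rxn = −|q_surr| = -7.692 kJ
ΔH = q_rxn / n = -78.31 kJ/mol

ΔH = -78.3 kJ/mol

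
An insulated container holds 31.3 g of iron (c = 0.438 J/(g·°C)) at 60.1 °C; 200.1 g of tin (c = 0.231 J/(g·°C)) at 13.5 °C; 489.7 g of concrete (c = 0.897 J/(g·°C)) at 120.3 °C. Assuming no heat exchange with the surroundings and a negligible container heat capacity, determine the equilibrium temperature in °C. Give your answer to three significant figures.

Σ mᵢcᵢ(T − Tᵢ) = 0  ⇒  T = Σ mᵢcᵢTᵢ / Σ mᵢcᵢ
Σ mᵢcᵢ = 31.3×0.438 + 200.1×0.231 + 489.7×0.897 = 499.1934
Σ mᵢcᵢTᵢ = 13.7094×60.1 + 46.2231×13.5 + 439.2609×120.3 = 54291
T = 54291 / 499.1934 = 108.8 °C

T_f = 109 °C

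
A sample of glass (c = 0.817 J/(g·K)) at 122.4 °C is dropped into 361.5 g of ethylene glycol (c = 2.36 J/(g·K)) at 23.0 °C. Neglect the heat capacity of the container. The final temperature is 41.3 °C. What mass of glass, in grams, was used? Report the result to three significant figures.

q_gained = (361.5 × 2.36) × (41.3 − 23.0) = 15610 J
q_lost = m × 0.817 × (122.4 − 41.3) = 66.2587 m
m = 15610 / 66.2587 = 236 g

m = 236 g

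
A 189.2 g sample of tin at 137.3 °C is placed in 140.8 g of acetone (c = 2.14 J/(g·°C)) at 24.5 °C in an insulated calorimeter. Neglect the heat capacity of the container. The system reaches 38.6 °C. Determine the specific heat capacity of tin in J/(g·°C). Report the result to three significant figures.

c = 0.228 J/(g·°C)

q_gained = (140.8 × 2.14) × (38.6 − 24.5) = 4248.5 J
q_lost = 189.2 × c × (137.3 − 38.6) = 18674.04 c
Set equal: c = 4248.5 / 18674.04 = 0.228 J/(g·°C)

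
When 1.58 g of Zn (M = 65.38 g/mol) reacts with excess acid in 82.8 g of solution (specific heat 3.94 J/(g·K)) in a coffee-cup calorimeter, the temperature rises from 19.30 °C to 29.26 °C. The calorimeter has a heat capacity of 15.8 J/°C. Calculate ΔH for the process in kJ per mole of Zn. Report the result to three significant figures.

|ΔT| = |29.26 − 19.30| = 9.96 °C
|q_surr| = (82.8 × 3.94 + 15.8) × 9.96 = 342.032 × 9.96 = 3407 J
n(Zn) = 1.58 / 65.38 = 0.02417 mol
Temperature rose, so q_rxn = −|q_surr| = -3.407 kJ
ΔH = q_rxn / n = -141.0 kJ/mol

ΔH = -141 kJ/mol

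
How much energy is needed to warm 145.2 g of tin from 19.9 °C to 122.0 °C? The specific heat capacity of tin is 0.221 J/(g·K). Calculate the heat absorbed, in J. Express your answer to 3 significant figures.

q = m c ΔT = 145.2 × 0.221 × (122.0 − 19.9)
q = 145.2 × 0.221 × 102.1 = 3276 J

q = 3280 J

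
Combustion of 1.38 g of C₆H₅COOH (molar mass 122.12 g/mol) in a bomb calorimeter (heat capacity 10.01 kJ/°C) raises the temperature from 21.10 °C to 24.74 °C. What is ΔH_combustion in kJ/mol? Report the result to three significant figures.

ΔH = -3220 kJ/mol

ΔT = 24.74 − 21.10 = 3.64 °C
q_cal = C_cal × ΔT = 10.01 × 3.64 = 36.4364 kJ
n = 1.38 / 122.12 = 0.01130 mol
q_rxn = −q_cal = -36.4364 kJ
ΔH = -36.4364 / 0.01130 = -3224 kJ/mol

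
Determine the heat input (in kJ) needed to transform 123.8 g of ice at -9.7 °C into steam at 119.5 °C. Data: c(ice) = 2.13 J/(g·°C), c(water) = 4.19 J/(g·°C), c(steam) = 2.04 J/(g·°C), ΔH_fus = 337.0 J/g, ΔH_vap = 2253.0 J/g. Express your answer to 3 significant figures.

q1 (heat ice -9.7→0.0 °C): 123.8 × 2.13 × 9.7 = 2558 J
q2 (melt at 0 °C): 123.8 × 337.0 = 41721 J
q3 (heat water 0.0→100.0 °C): 123.8 × 4.19 × 100.0 = 51872 J
q4 (vaporize at 100 °C): 123.8 × 2253.0 = 278921 J
q5 (heat steam 100.0→119.5 °C): 123.8 × 2.04 × 19.5 = 4925 J
Total: 2558 + 41721 + 51872 + 278921 + 4925 = 379997 J = 380 kJ

q = 380 kJ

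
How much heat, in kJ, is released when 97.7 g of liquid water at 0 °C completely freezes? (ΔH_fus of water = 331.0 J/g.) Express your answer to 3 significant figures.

q = m × ΔH_fus = 97.7 × 331.0 = 32340 J = 32.3 kJ

q = 32.3 kJ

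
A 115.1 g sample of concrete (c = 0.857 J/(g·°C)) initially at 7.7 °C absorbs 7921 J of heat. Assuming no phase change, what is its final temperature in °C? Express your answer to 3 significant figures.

T_f = 88.0 °C

ΔT = q / (m c) = 7921 / (115.1 × 0.857) = 80.30 °C
T_f = 7.7 + 80.30 = 88.00 °C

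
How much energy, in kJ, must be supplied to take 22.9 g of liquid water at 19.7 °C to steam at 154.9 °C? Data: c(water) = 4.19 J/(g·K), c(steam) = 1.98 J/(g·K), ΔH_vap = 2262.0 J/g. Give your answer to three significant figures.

q1 (heat water 19.7→100.0 °C): 22.9 × 4.19 × 80.3 = 7705 J
q2 (vaporize at 100 °C): 22.9 × 2262.0 = 51800 J
q3 (heat steam 100.0→154.9 °C): 22.9 × 1.98 × 54.9 = 2489 J
Total: 7705 + 51800 + 2489 = 61994 J = 62.0 kJ

q = 62.0 kJ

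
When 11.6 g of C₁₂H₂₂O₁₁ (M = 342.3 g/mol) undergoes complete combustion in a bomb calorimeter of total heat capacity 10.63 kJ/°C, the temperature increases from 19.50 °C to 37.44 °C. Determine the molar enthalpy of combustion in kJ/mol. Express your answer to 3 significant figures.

ΔT = 37.44 − 19.50 = 17.94 °C
q_cal = C_cal × ΔT = 10.63 × 17.94 = 190.7022 kJ
n = 11.6 / 342.3 = 0.03389 mol
q_rxn = −q_cal = -190.7022 kJ
ΔH = -190.7022 / 0.03389 = -5627 kJ/mol

ΔH = -5630 kJ/mol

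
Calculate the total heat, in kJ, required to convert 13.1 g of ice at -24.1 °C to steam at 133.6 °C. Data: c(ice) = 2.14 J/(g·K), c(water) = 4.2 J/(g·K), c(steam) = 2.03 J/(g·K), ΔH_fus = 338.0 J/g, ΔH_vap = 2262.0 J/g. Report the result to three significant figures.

q1 (heat ice -24.1→0.0 °C): 13.1 × 2.14 × 24.1 = 676 J
q2 (melt at 0 °C): 13.1 × 338.0 = 4428 J
q3 (heat water 0.0→100.0 °C): 13.1 × 4.2 × 100.0 = 5502 J
q4 (vaporize at 100 °C): 13.1 × 2262.0 = 29632 J
q5 (heat steam 100.0→133.6 °C): 13.1 × 2.03 × 33.6 = 894 J
Total: 676 + 4428 + 5502 + 29632 + 894 = 41132 J = 41.1 kJ

q = 41.1 kJ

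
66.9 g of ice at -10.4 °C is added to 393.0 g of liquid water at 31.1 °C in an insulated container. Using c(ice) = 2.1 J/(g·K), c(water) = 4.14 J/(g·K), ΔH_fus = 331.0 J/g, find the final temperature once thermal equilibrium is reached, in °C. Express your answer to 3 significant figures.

T_f = 14.2 °C

Heat to bring ice to 0 °C and melt it: q₁ = 66.9×2.1×10.4 + 66.9×331.0 = 23605 J
Heat the water can supply cooling to 0 °C: 393.0×4.14×31.1 = 50600.3 J > q₁, so all ice melts.
Energy balance: 393.0×4.14×(31.1 − T) = 23605 + 66.9×4.14×(T − 0)
1627.02(31.1 − T) = 23605 + 276.966 T
50600.3 − 23605 = 1903.986 T
T = 26995.3 / 1903.986 = 14.18 °C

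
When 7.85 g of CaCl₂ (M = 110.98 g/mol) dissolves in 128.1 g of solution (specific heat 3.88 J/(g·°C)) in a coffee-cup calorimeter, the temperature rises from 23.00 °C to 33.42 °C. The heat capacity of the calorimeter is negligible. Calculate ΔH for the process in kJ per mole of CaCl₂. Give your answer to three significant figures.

|ΔT| = |33.42 − 23.00| = 10.42 °C
|q_surr| = (128.1 × 3.88) × 10.42 = 497.028 × 10.42 = 5179 J
n(CaCl₂) = 7.85 / 110.98 = 0.07073 mol
Temperature rose, so q_rxn = −|q_surr| = -5.179 kJ
ΔH = q_rxn / n = -73.22 kJ/mol

ΔH = -73.2 kJ/mol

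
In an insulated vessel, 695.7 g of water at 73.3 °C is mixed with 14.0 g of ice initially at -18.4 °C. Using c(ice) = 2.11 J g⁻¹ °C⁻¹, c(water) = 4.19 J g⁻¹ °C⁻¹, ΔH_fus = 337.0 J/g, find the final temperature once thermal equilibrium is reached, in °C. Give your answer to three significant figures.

Heat to bring ice to 0 °C and melt it: q₁ = 14.0×2.11×18.4 + 14.0×337.0 = 5261.5 J
Heat the water can supply cooling to 0 °C: 695.7×4.19×73.3 = 213668 J > q₁, so all ice melts.
Energy balance: 695.7×4.19×(73.3 − T) = 5261.5 + 14.0×4.19×(T − 0)
2914.983(73.3 − T) = 5261.5 + 58.66 T
213668 − 5261.5 = 2973.643 T
T = 208406.5 / 2973.643 = 70.08 °C

T_f = 70.1 °C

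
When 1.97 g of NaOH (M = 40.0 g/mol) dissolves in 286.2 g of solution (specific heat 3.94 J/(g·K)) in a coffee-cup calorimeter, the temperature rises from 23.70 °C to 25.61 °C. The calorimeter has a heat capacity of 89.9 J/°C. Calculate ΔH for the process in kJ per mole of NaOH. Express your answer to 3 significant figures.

|ΔT| = |25.61 − 23.70| = 1.91 °C
|q_surr| = (286.2 × 3.94 + 89.9) × 1.91 = 1217.528 × 1.91 = 2325 J
n(NaOH) = 1.97 / 40.0 = 0.04925 mol
Temperature rose, so q_rxn = −|q_surr| = -2.325 kJ
ΔH = q_rxn / n = -47.21 kJ/mol

ΔH = -47.2 kJ/mol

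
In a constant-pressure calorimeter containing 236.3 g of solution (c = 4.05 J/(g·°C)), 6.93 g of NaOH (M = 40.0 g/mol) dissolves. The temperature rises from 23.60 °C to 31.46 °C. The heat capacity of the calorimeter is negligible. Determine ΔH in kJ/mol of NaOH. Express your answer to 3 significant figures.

|ΔT| = |31.46 − 23.60| = 7.86 °C
|q_surr| = (236.3 × 4.05) × 7.86 = 957.015 × 7.86 = 7522 J
n(NaOH) = 6.93 / 40.0 = 0.1733 mol
Temperature rose, so q_rxn = −|q_surr| = -7.522 kJ
ΔH = q_rxn / n = -43.40 kJ/mol

ΔH = -43.4 kJ/mol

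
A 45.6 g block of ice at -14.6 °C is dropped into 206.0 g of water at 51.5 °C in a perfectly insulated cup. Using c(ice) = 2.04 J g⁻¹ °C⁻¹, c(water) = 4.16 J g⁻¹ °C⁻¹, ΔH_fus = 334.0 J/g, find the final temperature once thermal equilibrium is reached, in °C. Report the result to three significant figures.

T_f = 26.3 °C

Heat to bring ice to 0 °C and melt it: q₁ = 45.6×2.04×14.6 + 45.6×334.0 = 16589 J
Heat the water can supply cooling to 0 °C: 206.0×4.16×51.5 = 44133.4 J > q₁, so all ice melts.
Energy balance: 206.0×4.16×(51.5 − T) = 16589 + 45.6×4.16×(T − 0)
856.96(51.5 − T) = 16589 + 189.696 T
44133.4 − 16589 = 1046.656 T
T = 27544.4 / 1046.656 = 26.32 °C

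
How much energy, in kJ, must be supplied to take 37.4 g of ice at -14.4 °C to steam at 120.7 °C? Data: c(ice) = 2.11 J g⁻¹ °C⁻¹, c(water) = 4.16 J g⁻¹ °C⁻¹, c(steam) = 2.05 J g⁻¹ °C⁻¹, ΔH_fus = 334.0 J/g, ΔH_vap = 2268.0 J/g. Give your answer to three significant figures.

q1 (heat ice -14.4→0.0 °C): 37.4 × 2.11 × 14.4 = 1136 J
q2 (melt at 0 °C): 37.4 × 334.0 = 12492 J
q3 (heat water 0.0→100.0 °C): 37.4 × 4.16 × 100.0 = 15558 J
q4 (vaporize at 100 °C): 37.4 × 2268.0 = 84823 J
q5 (heat steam 100.0→120.7 °C): 37.4 × 2.05 × 20.7 = 1587 J
Total: 1136 + 12492 + 15558 + 84823 + 1587 = 115596 J = 116 kJ

q = 116 kJ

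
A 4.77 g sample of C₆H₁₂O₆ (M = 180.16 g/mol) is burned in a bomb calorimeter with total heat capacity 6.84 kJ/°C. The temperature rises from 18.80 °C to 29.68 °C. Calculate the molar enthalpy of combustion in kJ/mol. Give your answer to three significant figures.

ΔT = 29.68 − 18.80 = 10.88 °C
q_cal = C_cal × ΔT = 6.84 × 10.88 = 74.4192 kJ
n = 4.77 / 180.16 = 0.02648 mol
q_rxn = −q_cal = -74.4192 kJ
ΔH = -74.4192 / 0.02648 = -2810 kJ/mol

ΔH = -2810 kJ/mol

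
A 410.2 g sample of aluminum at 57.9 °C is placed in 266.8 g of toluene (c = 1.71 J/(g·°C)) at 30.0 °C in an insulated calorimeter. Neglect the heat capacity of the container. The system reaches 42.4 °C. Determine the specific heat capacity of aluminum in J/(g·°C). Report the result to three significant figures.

c = 0.890 J/(g·°C)

q_gained = (266.8 × 1.71) × (42.4 − 30.0) = 5657 J
q_lost = 410.2 × c × (57.9 − 42.4) = 6358.1 c
Set equal: c = 5657 / 6358.1 = 0.890 J/(g·°C)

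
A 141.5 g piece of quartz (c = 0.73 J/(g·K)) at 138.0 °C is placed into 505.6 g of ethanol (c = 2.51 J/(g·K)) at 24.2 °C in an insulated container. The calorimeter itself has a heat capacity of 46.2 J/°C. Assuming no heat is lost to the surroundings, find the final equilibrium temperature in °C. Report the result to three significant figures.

Heat lost by quartz = heat gained by ethanol + calorimeter.
(141.5)(0.73)(138.0 − T) = [(505.6)(2.51) + 46.2](T − 24.2)
103.295 (138.0 − T) = 1315.256 (T − 24.2)
14255 − 103.295 T = 1315.256 T − 31829
46084 = 1418.551 T
T = 32.49 °C

T_f = 32.5 °C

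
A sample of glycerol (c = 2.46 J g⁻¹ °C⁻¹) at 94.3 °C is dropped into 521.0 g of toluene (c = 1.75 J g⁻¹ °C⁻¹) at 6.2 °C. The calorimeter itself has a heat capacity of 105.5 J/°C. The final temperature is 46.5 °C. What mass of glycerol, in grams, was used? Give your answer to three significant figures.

m = 349 g

q_gained = (521.0 × 1.75 + 105.5) × (46.5 − 6.2) = 41000 J
q_lost = m × 2.46 × (94.3 − 46.5) = 117.588 m
m = 41000 / 117.588 = 349 g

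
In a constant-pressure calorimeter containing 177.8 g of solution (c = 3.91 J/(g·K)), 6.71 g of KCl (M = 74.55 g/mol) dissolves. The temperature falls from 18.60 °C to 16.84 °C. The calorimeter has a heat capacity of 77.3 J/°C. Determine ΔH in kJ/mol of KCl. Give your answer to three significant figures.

|ΔT| = |16.84 − 18.60| = 1.76 °C
|q_surr| = (177.8 × 3.91 + 77.3) × 1.76 = 772.498 × 1.76 = 1360 J
n(KCl) = 6.71 / 74.55 = 0.09001 mol
Temperature fell, so q_rxn = +|q_surr| = 1.360 kJ
ΔH = q_rxn / n = 15.11 kJ/mol

ΔH = 15.1 kJ/mol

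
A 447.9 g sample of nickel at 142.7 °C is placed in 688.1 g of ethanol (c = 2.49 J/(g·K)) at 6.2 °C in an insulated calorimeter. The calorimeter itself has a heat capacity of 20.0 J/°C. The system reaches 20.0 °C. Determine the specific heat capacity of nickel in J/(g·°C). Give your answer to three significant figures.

q_gained = (688.1 × 2.49 + 20.0) × (20.0 − 6.2) = 23920 J
q_lost = 447.9 × c × (142.7 − 20.0) = 54957.33 c
Set equal: c = 23920 / 54957.33 = 0.435 J/(g·°C)

c = 0.435 J/(g·°C)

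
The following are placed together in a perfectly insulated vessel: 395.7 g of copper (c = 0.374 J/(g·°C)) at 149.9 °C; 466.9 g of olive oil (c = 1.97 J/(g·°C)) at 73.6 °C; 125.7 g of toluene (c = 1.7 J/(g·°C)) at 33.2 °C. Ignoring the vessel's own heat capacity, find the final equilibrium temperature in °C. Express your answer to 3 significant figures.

Σ mᵢcᵢ(T − Tᵢ) = 0  ⇒  T = Σ mᵢcᵢTᵢ / Σ mᵢcᵢ
Σ mᵢcᵢ = 395.7×0.374 + 466.9×1.97 + 125.7×1.7 = 1281.4748
Σ mᵢcᵢTᵢ = 147.9918×149.9 + 919.793×73.6 + 213.69×33.2 = 96975
T = 96975 / 1281.4748 = 75.67 °C

T_f = 75.7 °C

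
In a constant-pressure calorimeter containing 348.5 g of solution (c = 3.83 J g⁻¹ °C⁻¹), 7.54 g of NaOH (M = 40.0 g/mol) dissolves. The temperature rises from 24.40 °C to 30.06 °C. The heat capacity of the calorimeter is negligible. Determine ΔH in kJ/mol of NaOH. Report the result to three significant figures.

|ΔT| = |30.06 − 24.40| = 5.66 °C
|q_surr| = (348.5 × 3.83) × 5.66 = 1334.755 × 5.66 = 7555 J
n(NaOH) = 7.54 / 40.0 = 0.1885 mol
Temperature rose, so q_rxn = −|q_surr| = -7.555 kJ
ΔH = q_rxn / n = -40.08 kJ/mol

ΔH = -40.1 kJ/mol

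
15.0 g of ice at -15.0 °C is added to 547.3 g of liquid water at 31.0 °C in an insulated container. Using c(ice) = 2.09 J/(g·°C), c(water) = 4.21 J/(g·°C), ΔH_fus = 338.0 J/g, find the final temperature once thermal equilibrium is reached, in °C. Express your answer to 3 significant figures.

Heat to bring ice to 0 °C and melt it: q₁ = 15.0×2.09×15.0 + 15.0×338.0 = 5540.3 J
Heat the water can supply cooling to 0 °C: 547.3×4.21×31.0 = 71428.1 J > q₁, so all ice melts.
Energy balance: 547.3×4.21×(31.0 − T) = 5540.3 + 15.0×4.21×(T − 0)
2304.133(31.0 − T) = 5540.3 + 63.15 T
71428.1 − 5540.3 = 2367.283 T
T = 65887.8 / 2367.283 = 27.83 °C

T_f = 27.8 °C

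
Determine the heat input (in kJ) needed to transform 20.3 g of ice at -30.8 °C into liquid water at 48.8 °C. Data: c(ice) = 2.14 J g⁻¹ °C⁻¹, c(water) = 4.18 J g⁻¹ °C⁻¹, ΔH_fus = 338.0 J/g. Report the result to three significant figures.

q = 12.3 kJ

q1 (heat ice -30.8→0.0 °C): 20.3 × 2.14 × 30.8 = 1338 J
q2 (melt at 0 °C): 20.3 × 338.0 = 6861 J
q3 (heat water 0.0→48.8 °C): 20.3 × 4.18 × 48.8 = 4141 J
Total: 1338 + 6861 + 4141 = 12340 J = 12.3 kJ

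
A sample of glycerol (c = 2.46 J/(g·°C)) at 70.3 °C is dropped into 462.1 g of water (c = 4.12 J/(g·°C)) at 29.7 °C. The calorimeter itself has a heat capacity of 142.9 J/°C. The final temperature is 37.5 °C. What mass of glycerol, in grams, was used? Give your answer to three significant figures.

m = 198 g

q_gained = (462.1 × 4.12 + 142.9) × (37.5 − 29.7) = 15960 J
q_lost = m × 2.46 × (70.3 − 37.5) = 80.688 m
m = 15960 / 80.688 = 198 g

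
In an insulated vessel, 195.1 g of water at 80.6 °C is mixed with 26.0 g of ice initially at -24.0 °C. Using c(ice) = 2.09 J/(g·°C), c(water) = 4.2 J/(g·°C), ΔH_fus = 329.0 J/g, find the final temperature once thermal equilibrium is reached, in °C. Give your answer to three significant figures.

Heat to bring ice to 0 °C and melt it: q₁ = 26.0×2.09×24.0 + 26.0×329.0 = 9858.2 J
Heat the water can supply cooling to 0 °C: 195.1×4.2×80.6 = 66045.3 J > q₁, so all ice melts.
Energy balance: 195.1×4.2×(80.6 − T) = 9858.2 + 26.0×4.2×(T − 0)
819.42(80.6 − T) = 9858.2 + 109.2 T
66045.3 − 9858.2 = 928.62 T
T = 56187.1 / 928.62 = 60.51 °C

T_f = 60.5 °C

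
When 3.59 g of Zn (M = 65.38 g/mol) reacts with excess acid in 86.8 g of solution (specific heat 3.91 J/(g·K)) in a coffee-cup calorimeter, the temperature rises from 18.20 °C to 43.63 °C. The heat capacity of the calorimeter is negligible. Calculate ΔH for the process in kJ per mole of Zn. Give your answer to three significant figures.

|ΔT| = |43.63 − 18.20| = 25.43 °C
|q_surr| = (86.8 × 3.91) × 25.43 = 339.388 × 25.43 = 8631 J
n(Zn) = 3.59 / 65.38 = 0.05491 mol
Temperature rose, so q_rxn = −|q_surr| = -8.631 kJ
ΔH = q_rxn / n = -157.2 kJ/mol

ΔH = -157 kJ/mol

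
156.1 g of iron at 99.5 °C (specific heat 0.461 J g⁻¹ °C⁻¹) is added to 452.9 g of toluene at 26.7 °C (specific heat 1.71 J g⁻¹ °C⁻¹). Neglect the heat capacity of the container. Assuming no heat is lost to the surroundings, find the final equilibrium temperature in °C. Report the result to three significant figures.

T_f = 32.9 °C

Heat lost by iron = heat gained by toluene.
(156.1)(0.461)(99.5 − T) = (452.9)(1.71)(T − 26.7)
71.9621 (99.5 − T) = 774.459 (T − 26.7)
7160.2 − 71.9621 T = 774.459 T − 20678
27838.2 = 846.4211 T
T = 32.89 °C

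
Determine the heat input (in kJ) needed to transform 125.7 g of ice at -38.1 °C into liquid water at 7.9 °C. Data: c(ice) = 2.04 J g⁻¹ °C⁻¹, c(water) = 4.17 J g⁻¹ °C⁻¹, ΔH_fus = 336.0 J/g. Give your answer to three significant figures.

q = 56.1 kJ

q1 (heat ice -38.1→0.0 °C): 125.7 × 2.04 × 38.1 = 9770 J
q2 (melt at 0 °C): 125.7 × 336.0 = 42235 J
q3 (heat water 0.0→7.9 °C): 125.7 × 4.17 × 7.9 = 4141 J
Total: 9770 + 42235 + 4141 = 56146 J = 56.1 kJ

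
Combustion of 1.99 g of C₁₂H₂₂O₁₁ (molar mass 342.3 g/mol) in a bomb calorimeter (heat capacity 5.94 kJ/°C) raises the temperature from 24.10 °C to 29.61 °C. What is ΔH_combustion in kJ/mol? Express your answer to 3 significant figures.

ΔH = -5630 kJ/mol

ΔT = 29.61 − 24.10 = 5.51 °C
q_cal = C_cal × ΔT = 5.94 × 5.51 = 32.7294 kJ
n = 1.99 / 342.3 = 0.005814 mol
q_rxn = −q_cal = -32.7294 kJ
ΔH = -32.7294 / 0.005814 = -5629 kJ/mol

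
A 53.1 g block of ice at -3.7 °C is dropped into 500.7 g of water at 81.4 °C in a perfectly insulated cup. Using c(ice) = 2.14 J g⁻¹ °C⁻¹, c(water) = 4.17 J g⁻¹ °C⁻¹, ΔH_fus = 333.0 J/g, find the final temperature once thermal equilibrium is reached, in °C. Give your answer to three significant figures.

T_f = 65.8 °C

Heat to bring ice to 0 °C and melt it: q₁ = 53.1×2.14×3.7 + 53.1×333.0 = 18103 J
Heat the water can supply cooling to 0 °C: 500.7×4.17×81.4 = 169957 J > q₁, so all ice melts.
Energy balance: 500.7×4.17×(81.4 − T) = 18103 + 53.1×4.17×(T − 0)
2087.919(81.4 − T) = 18103 + 221.427 T
169957 − 18103 = 2309.346 T
T = 151854 / 2309.346 = 65.76 °C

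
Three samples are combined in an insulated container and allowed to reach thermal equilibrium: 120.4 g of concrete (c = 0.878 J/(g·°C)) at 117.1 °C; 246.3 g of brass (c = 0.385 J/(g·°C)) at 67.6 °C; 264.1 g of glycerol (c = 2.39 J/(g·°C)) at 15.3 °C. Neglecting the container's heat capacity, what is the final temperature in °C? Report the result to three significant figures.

Σ mᵢcᵢ(T − Tᵢ) = 0  ⇒  T = Σ mᵢcᵢTᵢ / Σ mᵢcᵢ
Σ mᵢcᵢ = 120.4×0.878 + 246.3×0.385 + 264.1×2.39 = 831.7357
Σ mᵢcᵢTᵢ = 105.7112×117.1 + 94.8255×67.6 + 631.199×15.3 = 28446
T = 28446 / 831.7357 = 34.20 °C

T_f = 34.2 °C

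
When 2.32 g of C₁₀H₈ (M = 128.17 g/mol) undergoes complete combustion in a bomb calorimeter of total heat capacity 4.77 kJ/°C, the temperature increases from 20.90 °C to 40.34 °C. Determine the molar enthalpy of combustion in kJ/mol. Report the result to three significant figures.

ΔH = -5120 kJ/mol

ΔT = 40.34 − 20.90 = 19.44 °C
q_cal = C_cal × ΔT = 4.77 × 19.44 = 92.7288 kJ
n = 2.32 / 128.17 = 0.01810 mol
q_rxn = −q_cal = -92.7288 kJ
ΔH = -92.7288 / 0.01810 = -5123 kJ/mol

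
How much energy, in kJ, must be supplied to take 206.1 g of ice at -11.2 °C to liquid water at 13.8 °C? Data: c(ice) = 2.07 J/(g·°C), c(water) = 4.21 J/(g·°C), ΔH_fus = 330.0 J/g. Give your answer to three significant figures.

q1 (heat ice -11.2→0.0 °C): 206.1 × 2.07 × 11.2 = 4778 J
q2 (melt at 0 °C): 206.1 × 330.0 = 68013 J
q3 (heat water 0.0→13.8 °C): 206.1 × 4.21 × 13.8 = 11974 J
Total: 4778 + 68013 + 11974 = 84765 J = 84.8 kJ

q = 84.8 kJ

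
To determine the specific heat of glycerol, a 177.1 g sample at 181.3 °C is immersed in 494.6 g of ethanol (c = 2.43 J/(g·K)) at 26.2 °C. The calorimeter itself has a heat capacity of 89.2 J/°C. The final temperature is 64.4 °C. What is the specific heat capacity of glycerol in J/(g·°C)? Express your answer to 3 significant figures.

q_gained = (494.6 × 2.43 + 89.2) × (64.4 − 26.2) = 49320 J
q_lost = 177.1 × c × (181.3 − 64.4) = 20702.99 c
Set equal: c = 49320 / 20702.99 = 2.38 J/(g·°C)

c = 2.38 J/(g·°C)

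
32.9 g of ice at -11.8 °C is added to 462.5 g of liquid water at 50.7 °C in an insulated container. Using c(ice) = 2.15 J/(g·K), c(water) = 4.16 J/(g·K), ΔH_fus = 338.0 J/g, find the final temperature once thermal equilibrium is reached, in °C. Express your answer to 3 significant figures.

Heat to bring ice to 0 °C and melt it: q₁ = 32.9×2.15×11.8 + 32.9×338.0 = 11955 J
Heat the water can supply cooling to 0 °C: 462.5×4.16×50.7 = 97546.8 J > q₁, so all ice melts.
Energy balance: 462.5×4.16×(50.7 − T) = 11955 + 32.9×4.16×(T − 0)
1924(50.7 − T) = 11955 + 136.864 T
97546.8 − 11955 = 2060.864 T
T = 85591.8 / 2060.864 = 41.53 °C

T_f = 41.5 °C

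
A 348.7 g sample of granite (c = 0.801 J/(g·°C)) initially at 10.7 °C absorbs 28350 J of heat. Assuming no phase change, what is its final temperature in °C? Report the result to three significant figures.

T_f = 112 °C

ΔT = q / (m c) = 28350 / (348.7 × 0.801) = 101.5 °C
T_f = 10.7 + 101.5 = 112.2 °C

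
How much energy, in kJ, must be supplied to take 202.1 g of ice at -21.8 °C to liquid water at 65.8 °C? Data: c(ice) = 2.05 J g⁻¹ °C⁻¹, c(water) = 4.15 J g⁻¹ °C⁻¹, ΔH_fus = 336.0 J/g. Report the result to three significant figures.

q1 (heat ice -21.8→0.0 °C): 202.1 × 2.05 × 21.8 = 9032 J
q2 (melt at 0 °C): 202.1 × 336.0 = 67906 J
q3 (heat water 0.0→65.8 °C): 202.1 × 4.15 × 65.8 = 55187 J
Total: 9032 + 67906 + 55187 = 132125 J = 132 kJ

q = 132 kJ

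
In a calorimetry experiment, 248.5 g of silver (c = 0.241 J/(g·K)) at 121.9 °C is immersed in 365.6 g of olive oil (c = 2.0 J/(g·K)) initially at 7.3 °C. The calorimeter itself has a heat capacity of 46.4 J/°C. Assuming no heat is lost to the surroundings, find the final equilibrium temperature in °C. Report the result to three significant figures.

T_f = 15.5 °C

Heat lost by silver = heat gained by olive oil + calorimeter.
(248.5)(0.241)(121.9 − T) = [(365.6)(2.0) + 46.4](T − 7.3)
59.8885 (121.9 − T) = 777.6 (T − 7.3)
7300.4 − 59.8885 T = 777.6 T − 5676.5
12976.9 = 837.4885 T
T = 15.50 °C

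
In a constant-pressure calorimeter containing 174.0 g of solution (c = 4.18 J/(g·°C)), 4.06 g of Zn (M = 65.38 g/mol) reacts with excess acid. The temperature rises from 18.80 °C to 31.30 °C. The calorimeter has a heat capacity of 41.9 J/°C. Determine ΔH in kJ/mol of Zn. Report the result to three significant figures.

ΔH = -155 kJ/mol

|ΔT| = |31.30 − 18.80| = 12.50 °C
|q_surr| = (174.0 × 4.18 + 41.9) × 12.50 = 769.22 × 12.50 = 9615 J
n(Zn) = 4.06 / 65.38 = 0.06210 mol
Temperature rose, so q_rxn = −|q_surr| = -9.615 kJ
ΔH = q_rxn / n = -154.8 kJ/mol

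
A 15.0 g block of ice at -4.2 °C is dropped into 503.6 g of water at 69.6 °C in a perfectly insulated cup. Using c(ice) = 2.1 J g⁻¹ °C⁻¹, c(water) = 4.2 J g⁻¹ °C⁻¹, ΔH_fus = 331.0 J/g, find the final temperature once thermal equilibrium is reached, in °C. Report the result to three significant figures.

Heat to bring ice to 0 °C and melt it: q₁ = 15.0×2.1×4.2 + 15.0×331.0 = 5097.3 J
Heat the water can supply cooling to 0 °C: 503.6×4.2×69.6 = 147212 J > q₁, so all ice melts.
Energy balance: 503.6×4.2×(69.6 − T) = 5097.3 + 15.0×4.2×(T − 0)
2115.12(69.6 − T) = 5097.3 + 63 T
147212 − 5097.3 = 2178.12 T
T = 142114.7 / 2178.12 = 65.246 °C

T_f = 65.2 °C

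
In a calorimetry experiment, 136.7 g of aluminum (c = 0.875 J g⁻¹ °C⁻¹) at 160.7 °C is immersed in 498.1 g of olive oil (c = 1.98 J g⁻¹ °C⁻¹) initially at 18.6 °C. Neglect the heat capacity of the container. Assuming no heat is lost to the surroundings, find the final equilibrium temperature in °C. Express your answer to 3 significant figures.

Heat lost by aluminum = heat gained by olive oil.
(136.7)(0.875)(160.7 − T) = (498.1)(1.98)(T − 18.6)
119.6125 (160.7 − T) = 986.238 (T − 18.6)
19222 − 119.6125 T = 986.238 T − 18344
37566 = 1105.8505 T
T = 33.97 °C

T_f = 34.0 °C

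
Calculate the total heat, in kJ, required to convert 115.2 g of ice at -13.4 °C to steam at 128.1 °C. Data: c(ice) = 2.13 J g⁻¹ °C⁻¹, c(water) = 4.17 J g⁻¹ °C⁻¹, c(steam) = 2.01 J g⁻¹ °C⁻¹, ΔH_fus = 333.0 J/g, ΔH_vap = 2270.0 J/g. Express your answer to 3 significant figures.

q = 358 kJ

q1 (heat ice -13.4→0.0 °C): 115.2 × 2.13 × 13.4 = 3288 J
q2 (melt at 0 °C): 115.2 × 333.0 = 38362 J
q3 (heat water 0.0→100.0 °C): 115.2 × 4.17 × 100.0 = 48038 J
q4 (vaporize at 100 °C): 115.2 × 2270.0 = 261504 J
q5 (heat steam 100.0→128.1 °C): 115.2 × 2.01 × 28.1 = 6507 J
Total: 3288 + 38362 + 48038 + 261504 + 6507 = 357699 J = 358 kJ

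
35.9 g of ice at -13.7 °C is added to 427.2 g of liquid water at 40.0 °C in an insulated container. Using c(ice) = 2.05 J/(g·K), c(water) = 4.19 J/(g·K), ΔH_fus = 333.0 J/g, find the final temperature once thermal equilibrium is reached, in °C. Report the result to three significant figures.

Heat to bring ice to 0 °C and melt it: q₁ = 35.9×2.05×13.7 + 35.9×333.0 = 12963 J
Heat the water can supply cooling to 0 °C: 427.2×4.19×40.0 = 71598.7 J > q₁, so all ice melts.
Energy balance: 427.2×4.19×(40.0 − T) = 12963 + 35.9×4.19×(T − 0)
1789.968(40.0 − T) = 12963 + 150.421 T
71598.7 − 12963 = 1940.389 T
T = 58635.7 / 1940.389 = 30.22 °C

T_f = 30.2 °C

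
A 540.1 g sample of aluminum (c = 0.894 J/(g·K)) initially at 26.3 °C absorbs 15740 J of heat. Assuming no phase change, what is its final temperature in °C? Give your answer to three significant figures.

T_f = 58.9 °C

ΔT = q / (m c) = 15740 / (540.1 × 0.894) = 32.60 °C
T_f = 26.3 + 32.60 = 58.90 °C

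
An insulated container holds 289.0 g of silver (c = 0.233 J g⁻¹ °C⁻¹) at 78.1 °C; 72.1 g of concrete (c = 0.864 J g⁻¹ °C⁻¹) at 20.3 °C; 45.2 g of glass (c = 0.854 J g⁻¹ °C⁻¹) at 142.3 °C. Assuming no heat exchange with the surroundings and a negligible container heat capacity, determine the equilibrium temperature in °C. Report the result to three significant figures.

T_f = 71.4 °C

Σ mᵢcᵢ(T − Tᵢ) = 0  ⇒  T = Σ mᵢcᵢTᵢ / Σ mᵢcᵢ
Σ mᵢcᵢ = 289.0×0.233 + 72.1×0.864 + 45.2×0.854 = 168.2322
Σ mᵢcᵢTᵢ = 67.337×78.1 + 62.2944×20.3 + 38.6008×142.3 = 12016
T = 12016 / 168.2322 = 71.43 °C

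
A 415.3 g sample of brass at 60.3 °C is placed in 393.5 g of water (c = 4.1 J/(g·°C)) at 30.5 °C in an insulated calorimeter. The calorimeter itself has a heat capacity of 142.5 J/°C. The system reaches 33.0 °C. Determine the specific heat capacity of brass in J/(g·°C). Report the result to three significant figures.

q_gained = (393.5 × 4.1 + 142.5) × (33.0 − 30.5) = 4390 J
q_lost = 415.3 × c × (60.3 − 33.0) = 11337.69 c
Set equal: c = 4390 / 11337.69 = 0.387 J/(g·°C)

c = 0.387 J/(g·°C)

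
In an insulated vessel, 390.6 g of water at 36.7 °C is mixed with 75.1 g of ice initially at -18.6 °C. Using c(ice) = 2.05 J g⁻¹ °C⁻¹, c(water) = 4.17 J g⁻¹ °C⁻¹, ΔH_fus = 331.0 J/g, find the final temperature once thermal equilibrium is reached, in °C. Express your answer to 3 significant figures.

T_f = 16.5 °C

Heat to bring ice to 0 °C and melt it: q₁ = 75.1×2.05×18.6 + 75.1×331.0 = 27722 J
Heat the water can supply cooling to 0 °C: 390.6×4.17×36.7 = 59777.0 J > q₁, so all ice melts.
Energy balance: 390.6×4.17×(36.7 − T) = 27722 + 75.1×4.17×(T − 0)
1628.802(36.7 − T) = 27722 + 313.167 T
59777.0 − 27722 = 1941.969 T
T = 32055.0 / 1941.969 = 16.51 °C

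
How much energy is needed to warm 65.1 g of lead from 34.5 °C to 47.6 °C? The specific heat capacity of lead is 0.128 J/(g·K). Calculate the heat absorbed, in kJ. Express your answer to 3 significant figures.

q = m c ΔT = 65.1 × 0.128 × (47.6 − 34.5)
q = 65.1 × 0.128 × 13.1 = 109.2 J = 0.109 kJ

q = 0.109 kJ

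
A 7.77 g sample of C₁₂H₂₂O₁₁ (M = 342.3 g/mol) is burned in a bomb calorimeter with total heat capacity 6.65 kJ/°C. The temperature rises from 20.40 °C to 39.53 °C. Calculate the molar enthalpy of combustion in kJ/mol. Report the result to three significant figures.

ΔT = 39.53 − 20.40 = 19.13 °C
q_cal = C_cal × ΔT = 6.65 × 19.13 = 127.2145 kJ
n = 7.77 / 342.3 = 0.02270 mol
q_rxn = −q_cal = -127.2145 kJ
ΔH = -127.2145 / 0.02270 = -5604 kJ/mol

ΔH = -5600 kJ/mol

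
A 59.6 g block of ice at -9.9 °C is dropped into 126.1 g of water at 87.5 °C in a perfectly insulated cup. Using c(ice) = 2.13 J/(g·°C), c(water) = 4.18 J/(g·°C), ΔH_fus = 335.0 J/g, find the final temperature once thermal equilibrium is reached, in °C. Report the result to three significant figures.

T_f = 32.1 °C

Heat to bring ice to 0 °C and melt it: q₁ = 59.6×2.13×9.9 + 59.6×335.0 = 21223 J
Heat the water can supply cooling to 0 °C: 126.1×4.18×87.5 = 46121.1 J > q₁, so all ice melts.
Energy balance: 126.1×4.18×(87.5 − T) = 21223 + 59.6×4.18×(T − 0)
527.098(87.5 − T) = 21223 + 249.128 T
46121.1 − 21223 = 776.226 T
T = 24898.1 / 776.226 = 32.08 °C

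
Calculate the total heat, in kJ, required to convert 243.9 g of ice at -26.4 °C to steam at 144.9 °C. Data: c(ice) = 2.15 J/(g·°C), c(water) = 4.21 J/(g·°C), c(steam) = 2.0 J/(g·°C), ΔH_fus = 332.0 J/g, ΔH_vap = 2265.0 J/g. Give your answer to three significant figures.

q = 772 kJ

q1 (heat ice -26.4→0.0 °C): 243.9 × 2.15 × 26.4 = 13844 J
q2 (melt at 0 °C): 243.9 × 332.0 = 80975 J
q3 (heat water 0.0→100.0 °C): 243.9 × 4.21 × 100.0 = 102682 J
q4 (vaporize at 100 °C): 243.9 × 2265.0 = 552434 J
q5 (heat steam 100.0→144.9 °C): 243.9 × 2.0 × 44.9 = 21902 J
Total: 13844 + 80975 + 102682 + 552434 + 21902 = 771837 J = 772 kJ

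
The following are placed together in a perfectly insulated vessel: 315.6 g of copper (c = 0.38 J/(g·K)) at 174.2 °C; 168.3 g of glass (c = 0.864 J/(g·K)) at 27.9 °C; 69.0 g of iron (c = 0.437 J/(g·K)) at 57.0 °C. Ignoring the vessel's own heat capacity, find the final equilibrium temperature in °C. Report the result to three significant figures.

Σ mᵢcᵢ(T − Tᵢ) = 0  ⇒  T = Σ mᵢcᵢTᵢ / Σ mᵢcᵢ
Σ mᵢcᵢ = 315.6×0.38 + 168.3×0.864 + 69.0×0.437 = 295.4922
Σ mᵢcᵢTᵢ = 119.928×174.2 + 145.4112×27.9 + 30.153×57.0 = 26667
T = 26667 / 295.4922 = 90.246 °C

T_f = 90.2 °C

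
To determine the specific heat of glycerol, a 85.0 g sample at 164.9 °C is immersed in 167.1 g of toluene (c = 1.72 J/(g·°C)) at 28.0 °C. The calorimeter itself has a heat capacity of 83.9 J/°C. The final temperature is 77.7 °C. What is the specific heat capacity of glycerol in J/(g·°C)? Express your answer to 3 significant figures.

c = 2.49 J/(g·°C)

q_gained = (167.1 × 1.72 + 83.9) × (77.7 − 28.0) = 18450 J
q_lost = 85.0 × c × (164.9 − 77.7) = 7412 c
Set equal: c = 18450 / 7412 = 2.49 J/(g·°C)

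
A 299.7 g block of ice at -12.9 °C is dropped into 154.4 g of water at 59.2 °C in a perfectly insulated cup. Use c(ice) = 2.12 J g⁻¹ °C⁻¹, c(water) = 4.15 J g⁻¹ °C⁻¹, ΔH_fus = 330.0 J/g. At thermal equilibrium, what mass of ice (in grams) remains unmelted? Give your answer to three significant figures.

m_ice remaining = 210 g

Heat to warm all ice to 0 °C: 299.7×2.12×12.9 = 8196.2 J
Heat released by water cooling to 0 °C: 154.4×4.15×59.2 = 37933 J
37933 J < 8196.2 + 299.7×330.0 = 107097.2 J, so not all ice melts; final T = 0 °C.
Heat left for melting: 37933 − 8196.2 = 29736.8 J
Mass melted = 29736.8 / 330.0 = 90.11 g
Ice remaining = 299.7 − 90.11 = 209.59 g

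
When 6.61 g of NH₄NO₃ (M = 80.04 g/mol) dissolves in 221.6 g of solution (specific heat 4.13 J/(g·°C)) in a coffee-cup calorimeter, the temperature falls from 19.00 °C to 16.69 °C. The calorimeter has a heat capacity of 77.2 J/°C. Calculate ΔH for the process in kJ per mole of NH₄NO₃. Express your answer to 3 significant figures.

ΔH = 27.8 kJ/mol

|ΔT| = |16.69 − 19.00| = 2.31 °C
|q_surr| = (221.6 × 4.13 + 77.2) × 2.31 = 992.408 × 2.31 = 2292 J
n(NH₄NO₃) = 6.61 / 80.04 = 0.08258 mol
Temperature fell, so q_rxn = +|q_surr| = 2.292 kJ
ΔH = q_rxn / n = 27.75 kJ/mol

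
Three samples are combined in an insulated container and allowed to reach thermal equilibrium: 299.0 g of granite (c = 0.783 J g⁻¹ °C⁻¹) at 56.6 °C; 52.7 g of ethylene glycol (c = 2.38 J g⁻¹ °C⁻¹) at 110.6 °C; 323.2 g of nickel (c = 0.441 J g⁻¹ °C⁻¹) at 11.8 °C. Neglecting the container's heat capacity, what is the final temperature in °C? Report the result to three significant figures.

Σ mᵢcᵢ(T − Tᵢ) = 0  ⇒  T = Σ mᵢcᵢTᵢ / Σ mᵢcᵢ
Σ mᵢcᵢ = 299.0×0.783 + 52.7×2.38 + 323.2×0.441 = 502.0742
Σ mᵢcᵢTᵢ = 234.117×56.6 + 125.426×110.6 + 142.5312×11.8 = 28805
T = 28805 / 502.0742 = 57.37 °C

T_f = 57.4 °C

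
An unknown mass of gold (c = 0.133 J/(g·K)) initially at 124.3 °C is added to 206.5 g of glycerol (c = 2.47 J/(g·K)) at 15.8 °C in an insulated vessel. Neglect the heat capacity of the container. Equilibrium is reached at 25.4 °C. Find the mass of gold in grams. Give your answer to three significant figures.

q_gained = (206.5 × 2.47) × (25.4 − 15.8) = 4897 J
q_lost = m × 0.133 × (124.3 − 25.4) = 13.1537 m
m = 4897 / 13.1537 = 372 g

m = 372 g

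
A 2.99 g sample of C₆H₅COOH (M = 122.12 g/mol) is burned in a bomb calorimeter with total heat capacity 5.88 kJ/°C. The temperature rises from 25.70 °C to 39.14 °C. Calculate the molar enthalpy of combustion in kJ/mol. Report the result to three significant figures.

ΔH = -3230 kJ/mol

ΔT = 39.14 − 25.70 = 13.44 °C
q_cal = C_cal × ΔT = 5.88 × 13.44 = 79.0272 kJ
n = 2.99 / 122.12 = 0.02448 mol
q_rxn = −q_cal = -79.0272 kJ
ΔH = -79.0272 / 0.02448 = -3228 kJ/mol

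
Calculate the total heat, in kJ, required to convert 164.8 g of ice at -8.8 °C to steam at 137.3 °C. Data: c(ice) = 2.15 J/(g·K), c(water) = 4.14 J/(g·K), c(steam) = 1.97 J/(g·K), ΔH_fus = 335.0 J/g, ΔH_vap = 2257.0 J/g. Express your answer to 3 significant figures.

q1 (heat ice -8.8→0.0 °C): 164.8 × 2.15 × 8.8 = 3118 J
q2 (melt at 0 °C): 164.8 × 335.0 = 55208 J
q3 (heat water 0.0→100.0 °C): 164.8 × 4.14 × 100.0 = 68227 J
q4 (vaporize at 100 °C): 164.8 × 2257.0 = 371954 J
q5 (heat steam 100.0→137.3 °C): 164.8 × 1.97 × 37.3 = 12110 J
Total: 3118 + 55208 + 68227 + 371954 + 12110 = 510617 J = 511 kJ

q = 511 kJ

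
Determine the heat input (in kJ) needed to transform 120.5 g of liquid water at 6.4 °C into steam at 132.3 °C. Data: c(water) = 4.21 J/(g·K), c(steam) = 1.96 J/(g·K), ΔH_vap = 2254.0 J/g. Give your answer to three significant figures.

q = 327 kJ

q1 (heat water 6.4→100.0 °C): 120.5 × 4.21 × 93.6 = 47484 J
q2 (vaporize at 100 °C): 120.5 × 2254.0 = 271607 J
q3 (heat steam 100.0→132.3 °C): 120.5 × 1.96 × 32.3 = 7629 J
Total: 47484 + 271607 + 7629 = 326720 J = 327 kJ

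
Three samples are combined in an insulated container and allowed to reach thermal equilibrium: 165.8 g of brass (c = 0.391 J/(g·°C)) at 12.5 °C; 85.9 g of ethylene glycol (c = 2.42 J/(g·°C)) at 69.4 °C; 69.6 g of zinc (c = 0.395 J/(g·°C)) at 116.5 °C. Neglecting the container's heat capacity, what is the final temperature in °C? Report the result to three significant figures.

Σ mᵢcᵢ(T − Tᵢ) = 0  ⇒  T = Σ mᵢcᵢTᵢ / Σ mᵢcᵢ
Σ mᵢcᵢ = 165.8×0.391 + 85.9×2.42 + 69.6×0.395 = 300.1978
Σ mᵢcᵢTᵢ = 64.8278×12.5 + 207.878×69.4 + 27.492×116.5 = 18440
T = 18440 / 300.1978 = 61.43 °C

T_f = 61.4 °C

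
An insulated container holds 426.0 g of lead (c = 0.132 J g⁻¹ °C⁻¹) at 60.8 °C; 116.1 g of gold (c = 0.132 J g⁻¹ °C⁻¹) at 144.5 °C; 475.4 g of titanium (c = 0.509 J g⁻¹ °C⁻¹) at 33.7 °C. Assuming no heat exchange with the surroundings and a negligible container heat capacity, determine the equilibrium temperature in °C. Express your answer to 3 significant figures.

T_f = 44.0 °C

Σ mᵢcᵢ(T − Tᵢ) = 0  ⇒  T = Σ mᵢcᵢTᵢ / Σ mᵢcᵢ
Σ mᵢcᵢ = 426.0×0.132 + 116.1×0.132 + 475.4×0.509 = 313.5358
Σ mᵢcᵢTᵢ = 56.232×60.8 + 15.3252×144.5 + 241.9786×33.7 = 13788
T = 13788 / 313.5358 = 43.98 °C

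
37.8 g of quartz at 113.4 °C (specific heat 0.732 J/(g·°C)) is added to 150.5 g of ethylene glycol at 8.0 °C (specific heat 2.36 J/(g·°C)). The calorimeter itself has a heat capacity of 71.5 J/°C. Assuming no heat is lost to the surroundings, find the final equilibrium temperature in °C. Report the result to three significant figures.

T_f = 14.4 °C

Heat lost by quartz = heat gained by ethylene glycol + calorimeter.
(37.8)(0.732)(113.4 − T) = [(150.5)(2.36) + 71.5](T − 8.0)
27.6696 (113.4 − T) = 426.68 (T − 8.0)
3137.7 − 27.6696 T = 426.68 T − 3413.4
6551.1 = 454.3496 T
T = 14.42 °C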